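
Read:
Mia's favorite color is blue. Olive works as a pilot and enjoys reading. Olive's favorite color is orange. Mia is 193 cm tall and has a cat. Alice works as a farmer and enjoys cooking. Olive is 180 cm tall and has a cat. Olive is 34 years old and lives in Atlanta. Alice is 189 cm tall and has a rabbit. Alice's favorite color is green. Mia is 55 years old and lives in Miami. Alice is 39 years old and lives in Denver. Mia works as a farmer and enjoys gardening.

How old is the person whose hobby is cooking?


Person with hobby=cooking is Alice, age 39

39


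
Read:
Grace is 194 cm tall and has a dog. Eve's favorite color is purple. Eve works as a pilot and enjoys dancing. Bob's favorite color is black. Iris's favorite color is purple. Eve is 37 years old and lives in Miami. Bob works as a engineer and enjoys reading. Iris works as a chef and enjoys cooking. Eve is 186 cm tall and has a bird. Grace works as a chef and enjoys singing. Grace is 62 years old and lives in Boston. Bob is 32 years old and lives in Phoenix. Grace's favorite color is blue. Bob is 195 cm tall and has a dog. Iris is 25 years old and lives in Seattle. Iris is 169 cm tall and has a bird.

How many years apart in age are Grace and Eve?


62 vs 37, diff = 25

25


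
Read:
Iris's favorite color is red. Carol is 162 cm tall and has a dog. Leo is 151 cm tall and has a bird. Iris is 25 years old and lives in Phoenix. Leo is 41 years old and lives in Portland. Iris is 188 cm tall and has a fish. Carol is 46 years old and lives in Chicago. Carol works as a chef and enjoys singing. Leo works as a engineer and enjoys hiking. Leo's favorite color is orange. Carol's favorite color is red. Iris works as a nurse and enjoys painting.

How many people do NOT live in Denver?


Not in Denver: 3

3


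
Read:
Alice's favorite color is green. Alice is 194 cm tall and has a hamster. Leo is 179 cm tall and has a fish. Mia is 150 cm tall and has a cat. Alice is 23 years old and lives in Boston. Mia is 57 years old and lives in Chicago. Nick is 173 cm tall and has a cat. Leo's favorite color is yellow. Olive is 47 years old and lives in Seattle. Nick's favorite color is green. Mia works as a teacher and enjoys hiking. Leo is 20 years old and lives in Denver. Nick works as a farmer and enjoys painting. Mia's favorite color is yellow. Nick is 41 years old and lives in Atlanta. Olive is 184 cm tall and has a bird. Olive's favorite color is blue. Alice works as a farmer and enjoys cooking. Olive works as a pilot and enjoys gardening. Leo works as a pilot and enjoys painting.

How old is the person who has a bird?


Person with bird is Olive, age 47

47


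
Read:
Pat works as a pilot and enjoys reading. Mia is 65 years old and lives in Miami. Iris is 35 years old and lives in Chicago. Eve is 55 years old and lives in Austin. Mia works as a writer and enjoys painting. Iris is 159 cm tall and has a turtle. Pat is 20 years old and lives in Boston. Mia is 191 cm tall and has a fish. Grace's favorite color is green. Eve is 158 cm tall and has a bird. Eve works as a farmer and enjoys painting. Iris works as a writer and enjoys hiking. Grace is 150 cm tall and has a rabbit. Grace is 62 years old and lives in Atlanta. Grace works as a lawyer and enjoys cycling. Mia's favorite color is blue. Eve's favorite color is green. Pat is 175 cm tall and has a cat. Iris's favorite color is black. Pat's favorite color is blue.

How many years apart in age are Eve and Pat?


55 vs 20, diff = 35

35


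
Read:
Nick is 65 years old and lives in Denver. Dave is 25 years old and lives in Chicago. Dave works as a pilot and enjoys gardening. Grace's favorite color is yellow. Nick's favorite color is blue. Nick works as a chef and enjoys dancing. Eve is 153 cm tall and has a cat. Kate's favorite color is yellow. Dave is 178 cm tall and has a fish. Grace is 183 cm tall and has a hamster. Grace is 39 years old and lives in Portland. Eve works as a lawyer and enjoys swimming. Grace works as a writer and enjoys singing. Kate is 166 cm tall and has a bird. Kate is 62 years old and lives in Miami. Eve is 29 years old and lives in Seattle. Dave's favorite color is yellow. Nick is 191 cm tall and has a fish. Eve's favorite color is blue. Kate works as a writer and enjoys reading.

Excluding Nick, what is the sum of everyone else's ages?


Sum (excluding Nick): 155

155


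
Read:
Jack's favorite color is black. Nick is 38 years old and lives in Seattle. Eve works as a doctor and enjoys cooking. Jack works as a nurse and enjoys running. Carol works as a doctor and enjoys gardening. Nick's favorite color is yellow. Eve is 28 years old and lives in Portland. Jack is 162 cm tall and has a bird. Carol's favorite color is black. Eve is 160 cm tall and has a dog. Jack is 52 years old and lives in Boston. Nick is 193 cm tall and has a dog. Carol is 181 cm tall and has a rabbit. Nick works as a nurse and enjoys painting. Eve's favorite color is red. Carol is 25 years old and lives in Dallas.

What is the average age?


Sum=143, n=4, avg=35.75

35.75


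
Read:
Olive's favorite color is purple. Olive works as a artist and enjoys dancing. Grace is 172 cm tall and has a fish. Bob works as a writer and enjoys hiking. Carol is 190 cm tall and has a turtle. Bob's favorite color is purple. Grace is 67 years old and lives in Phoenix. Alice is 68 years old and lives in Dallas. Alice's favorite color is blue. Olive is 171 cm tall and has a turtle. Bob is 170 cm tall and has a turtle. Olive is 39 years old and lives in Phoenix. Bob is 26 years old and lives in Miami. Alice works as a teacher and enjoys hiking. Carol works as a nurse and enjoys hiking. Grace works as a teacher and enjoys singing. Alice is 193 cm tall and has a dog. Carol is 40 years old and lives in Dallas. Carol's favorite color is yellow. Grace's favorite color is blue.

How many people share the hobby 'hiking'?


Count: 3

3


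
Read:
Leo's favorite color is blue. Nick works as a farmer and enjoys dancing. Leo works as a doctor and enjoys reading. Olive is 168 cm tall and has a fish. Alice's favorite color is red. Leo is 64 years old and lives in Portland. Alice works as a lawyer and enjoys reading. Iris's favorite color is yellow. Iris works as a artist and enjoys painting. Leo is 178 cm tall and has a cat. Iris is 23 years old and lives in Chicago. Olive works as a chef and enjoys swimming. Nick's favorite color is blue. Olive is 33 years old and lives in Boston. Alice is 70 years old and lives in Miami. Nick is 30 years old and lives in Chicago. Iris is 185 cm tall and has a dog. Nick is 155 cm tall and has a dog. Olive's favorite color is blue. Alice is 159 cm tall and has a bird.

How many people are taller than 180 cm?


Taller than 180: 1

1


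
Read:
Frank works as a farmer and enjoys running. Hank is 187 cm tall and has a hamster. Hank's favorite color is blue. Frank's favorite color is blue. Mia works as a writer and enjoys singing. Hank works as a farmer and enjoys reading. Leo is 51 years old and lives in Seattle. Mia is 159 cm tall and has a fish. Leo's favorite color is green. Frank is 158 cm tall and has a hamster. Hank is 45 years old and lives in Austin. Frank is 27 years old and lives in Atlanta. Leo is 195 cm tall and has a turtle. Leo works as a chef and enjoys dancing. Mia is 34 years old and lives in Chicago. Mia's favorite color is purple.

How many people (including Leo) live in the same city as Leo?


Leo lives in Seattle. Count = 1

1


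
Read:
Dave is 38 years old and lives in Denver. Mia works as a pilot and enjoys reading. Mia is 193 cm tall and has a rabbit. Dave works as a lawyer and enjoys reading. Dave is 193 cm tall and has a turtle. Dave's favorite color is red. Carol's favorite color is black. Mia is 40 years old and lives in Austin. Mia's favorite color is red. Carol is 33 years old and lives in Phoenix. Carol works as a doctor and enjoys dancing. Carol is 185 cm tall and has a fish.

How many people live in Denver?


Count in Denver: 1

1


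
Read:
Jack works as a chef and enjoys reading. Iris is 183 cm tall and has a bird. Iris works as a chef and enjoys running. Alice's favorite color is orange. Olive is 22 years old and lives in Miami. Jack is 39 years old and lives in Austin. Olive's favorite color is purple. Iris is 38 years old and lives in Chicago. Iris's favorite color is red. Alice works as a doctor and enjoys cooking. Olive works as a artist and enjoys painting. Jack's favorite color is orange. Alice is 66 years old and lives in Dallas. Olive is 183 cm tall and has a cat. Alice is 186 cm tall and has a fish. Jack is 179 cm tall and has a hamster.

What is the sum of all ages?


39+66+38+22 = 165

165


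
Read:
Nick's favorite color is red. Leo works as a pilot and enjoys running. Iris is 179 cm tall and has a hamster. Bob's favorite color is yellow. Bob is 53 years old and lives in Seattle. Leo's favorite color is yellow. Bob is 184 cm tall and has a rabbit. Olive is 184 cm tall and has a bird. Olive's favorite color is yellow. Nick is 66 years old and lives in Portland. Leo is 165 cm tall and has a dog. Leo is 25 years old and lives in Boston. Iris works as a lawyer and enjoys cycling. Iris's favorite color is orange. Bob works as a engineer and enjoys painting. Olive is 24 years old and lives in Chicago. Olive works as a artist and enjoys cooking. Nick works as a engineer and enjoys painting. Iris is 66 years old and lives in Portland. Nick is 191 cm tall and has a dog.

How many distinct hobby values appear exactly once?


Unique hobby values: 3

3


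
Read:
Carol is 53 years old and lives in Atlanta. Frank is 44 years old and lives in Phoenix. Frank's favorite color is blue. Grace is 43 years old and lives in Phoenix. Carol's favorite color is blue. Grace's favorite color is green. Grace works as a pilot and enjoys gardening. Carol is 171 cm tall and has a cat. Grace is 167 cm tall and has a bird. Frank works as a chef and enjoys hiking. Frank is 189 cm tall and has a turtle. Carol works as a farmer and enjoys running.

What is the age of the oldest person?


Oldest: Carol at 53

53


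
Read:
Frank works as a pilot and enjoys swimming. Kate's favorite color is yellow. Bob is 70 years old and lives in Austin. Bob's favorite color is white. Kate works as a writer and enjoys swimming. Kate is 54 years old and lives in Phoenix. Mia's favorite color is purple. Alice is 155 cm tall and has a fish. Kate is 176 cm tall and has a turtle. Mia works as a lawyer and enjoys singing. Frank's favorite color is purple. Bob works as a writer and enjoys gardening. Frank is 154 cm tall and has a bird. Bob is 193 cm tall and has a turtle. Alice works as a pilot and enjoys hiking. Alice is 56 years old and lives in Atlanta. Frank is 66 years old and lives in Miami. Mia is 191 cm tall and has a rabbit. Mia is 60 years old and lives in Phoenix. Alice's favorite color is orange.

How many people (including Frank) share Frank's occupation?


Frank is a pilot. Count = 2

2


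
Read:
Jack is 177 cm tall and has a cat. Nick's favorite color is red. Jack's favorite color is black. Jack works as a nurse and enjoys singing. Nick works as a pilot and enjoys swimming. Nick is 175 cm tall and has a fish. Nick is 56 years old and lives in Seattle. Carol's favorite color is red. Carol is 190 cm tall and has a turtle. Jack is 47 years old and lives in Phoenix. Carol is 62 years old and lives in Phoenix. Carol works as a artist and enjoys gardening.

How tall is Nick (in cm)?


Nick is 175 cm tall

175


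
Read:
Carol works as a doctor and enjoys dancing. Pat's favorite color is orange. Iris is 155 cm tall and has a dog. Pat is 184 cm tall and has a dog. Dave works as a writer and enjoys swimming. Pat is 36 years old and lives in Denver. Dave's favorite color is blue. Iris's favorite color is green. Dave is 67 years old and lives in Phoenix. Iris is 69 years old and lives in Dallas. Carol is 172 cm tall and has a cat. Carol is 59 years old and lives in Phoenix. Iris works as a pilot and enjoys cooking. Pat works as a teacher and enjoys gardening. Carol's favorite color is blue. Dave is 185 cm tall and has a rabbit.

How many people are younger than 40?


Filter: 1

1


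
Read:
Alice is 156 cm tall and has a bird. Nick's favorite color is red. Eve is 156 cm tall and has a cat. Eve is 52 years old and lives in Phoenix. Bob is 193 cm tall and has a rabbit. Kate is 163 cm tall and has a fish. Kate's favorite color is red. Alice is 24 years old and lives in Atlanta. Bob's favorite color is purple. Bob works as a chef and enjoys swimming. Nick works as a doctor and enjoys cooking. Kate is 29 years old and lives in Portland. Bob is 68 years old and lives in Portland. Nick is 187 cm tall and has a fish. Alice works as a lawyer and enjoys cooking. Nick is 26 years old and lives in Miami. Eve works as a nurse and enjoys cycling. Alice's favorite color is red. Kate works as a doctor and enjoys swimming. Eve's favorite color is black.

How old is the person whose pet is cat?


Person with pet=cat is Eve, age 52

52


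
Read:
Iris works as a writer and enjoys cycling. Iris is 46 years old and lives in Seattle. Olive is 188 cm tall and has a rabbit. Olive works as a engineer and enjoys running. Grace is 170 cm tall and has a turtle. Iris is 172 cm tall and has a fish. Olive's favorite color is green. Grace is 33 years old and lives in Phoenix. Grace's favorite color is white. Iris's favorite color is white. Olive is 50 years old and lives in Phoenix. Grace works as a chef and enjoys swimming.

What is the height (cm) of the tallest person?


Tallest: Olive at 188 cm

188


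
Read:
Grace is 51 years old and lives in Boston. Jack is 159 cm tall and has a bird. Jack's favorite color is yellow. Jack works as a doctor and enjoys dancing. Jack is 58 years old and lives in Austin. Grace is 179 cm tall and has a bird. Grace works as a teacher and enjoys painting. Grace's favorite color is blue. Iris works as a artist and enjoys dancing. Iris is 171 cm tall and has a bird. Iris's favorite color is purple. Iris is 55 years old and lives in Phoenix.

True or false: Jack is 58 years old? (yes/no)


Jack is actually 58. yes

yes


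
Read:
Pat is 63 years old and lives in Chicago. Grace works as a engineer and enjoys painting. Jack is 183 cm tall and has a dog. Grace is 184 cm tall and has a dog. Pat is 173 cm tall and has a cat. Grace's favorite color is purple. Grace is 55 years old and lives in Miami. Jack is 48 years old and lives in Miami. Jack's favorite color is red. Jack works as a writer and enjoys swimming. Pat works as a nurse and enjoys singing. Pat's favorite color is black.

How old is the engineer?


The engineer is Grace, age 55

55


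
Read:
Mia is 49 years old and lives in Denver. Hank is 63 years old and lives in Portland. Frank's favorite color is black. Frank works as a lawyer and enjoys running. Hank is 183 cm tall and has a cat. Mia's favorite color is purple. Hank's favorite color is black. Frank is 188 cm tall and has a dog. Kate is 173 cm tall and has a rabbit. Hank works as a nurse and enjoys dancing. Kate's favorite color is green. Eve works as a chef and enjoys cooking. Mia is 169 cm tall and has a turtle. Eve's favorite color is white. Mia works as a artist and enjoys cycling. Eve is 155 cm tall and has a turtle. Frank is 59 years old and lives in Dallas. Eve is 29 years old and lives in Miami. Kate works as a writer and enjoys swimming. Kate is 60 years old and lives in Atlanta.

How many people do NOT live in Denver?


Not in Denver: 4

4


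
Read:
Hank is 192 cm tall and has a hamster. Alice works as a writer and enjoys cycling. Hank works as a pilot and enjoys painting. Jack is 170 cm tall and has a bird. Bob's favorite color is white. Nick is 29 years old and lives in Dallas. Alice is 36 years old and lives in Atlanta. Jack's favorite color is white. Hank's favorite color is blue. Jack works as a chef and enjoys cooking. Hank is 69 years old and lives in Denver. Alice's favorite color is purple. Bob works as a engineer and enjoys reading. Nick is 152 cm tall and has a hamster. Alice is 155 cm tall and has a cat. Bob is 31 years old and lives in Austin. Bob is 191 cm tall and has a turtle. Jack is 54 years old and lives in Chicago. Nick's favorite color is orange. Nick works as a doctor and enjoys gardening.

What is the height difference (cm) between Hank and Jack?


|192 - 170| = 22

22


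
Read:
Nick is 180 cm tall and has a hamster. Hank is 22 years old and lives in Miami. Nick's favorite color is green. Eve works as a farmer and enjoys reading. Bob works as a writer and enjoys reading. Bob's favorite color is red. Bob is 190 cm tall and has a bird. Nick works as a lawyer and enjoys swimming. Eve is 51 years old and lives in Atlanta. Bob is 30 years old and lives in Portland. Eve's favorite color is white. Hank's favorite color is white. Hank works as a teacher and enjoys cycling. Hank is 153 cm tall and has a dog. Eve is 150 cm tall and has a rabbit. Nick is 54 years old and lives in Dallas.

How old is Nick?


Nick is 54 years old

54


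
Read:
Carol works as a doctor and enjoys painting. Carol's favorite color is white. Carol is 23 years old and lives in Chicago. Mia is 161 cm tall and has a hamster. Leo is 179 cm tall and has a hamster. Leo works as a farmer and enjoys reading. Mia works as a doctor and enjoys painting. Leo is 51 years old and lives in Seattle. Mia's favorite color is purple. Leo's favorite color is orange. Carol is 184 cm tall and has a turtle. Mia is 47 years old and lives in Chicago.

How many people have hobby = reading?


Count: 1

1


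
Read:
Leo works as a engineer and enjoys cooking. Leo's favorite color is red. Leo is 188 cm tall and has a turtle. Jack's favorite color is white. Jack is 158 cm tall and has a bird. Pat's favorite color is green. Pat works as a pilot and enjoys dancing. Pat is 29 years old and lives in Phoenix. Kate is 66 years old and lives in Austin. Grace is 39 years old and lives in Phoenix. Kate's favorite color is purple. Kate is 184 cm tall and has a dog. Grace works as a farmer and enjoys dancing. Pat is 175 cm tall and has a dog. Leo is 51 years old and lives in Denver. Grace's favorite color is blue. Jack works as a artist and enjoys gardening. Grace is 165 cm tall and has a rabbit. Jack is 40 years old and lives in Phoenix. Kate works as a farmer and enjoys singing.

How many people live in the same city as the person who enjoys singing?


Person with hobby singing is Kate, city Austin. Count = 1

1


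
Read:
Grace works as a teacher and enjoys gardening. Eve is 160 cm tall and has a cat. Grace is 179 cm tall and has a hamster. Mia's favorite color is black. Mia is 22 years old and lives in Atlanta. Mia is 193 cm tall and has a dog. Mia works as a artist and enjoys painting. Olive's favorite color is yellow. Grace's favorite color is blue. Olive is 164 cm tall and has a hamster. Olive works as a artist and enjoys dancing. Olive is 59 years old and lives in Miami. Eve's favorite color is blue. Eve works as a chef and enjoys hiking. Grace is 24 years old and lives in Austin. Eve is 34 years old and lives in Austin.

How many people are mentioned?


People: Grace, Eve, Olive, Mia. Count = 4

4


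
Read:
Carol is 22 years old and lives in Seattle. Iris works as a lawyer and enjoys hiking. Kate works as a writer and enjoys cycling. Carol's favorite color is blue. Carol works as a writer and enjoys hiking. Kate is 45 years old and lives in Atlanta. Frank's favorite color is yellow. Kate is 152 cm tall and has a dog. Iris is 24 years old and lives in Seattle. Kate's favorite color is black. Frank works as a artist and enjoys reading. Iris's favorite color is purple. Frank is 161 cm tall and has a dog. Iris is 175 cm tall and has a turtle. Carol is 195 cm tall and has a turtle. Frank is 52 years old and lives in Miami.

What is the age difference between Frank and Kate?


|52 - 45| = 7

7


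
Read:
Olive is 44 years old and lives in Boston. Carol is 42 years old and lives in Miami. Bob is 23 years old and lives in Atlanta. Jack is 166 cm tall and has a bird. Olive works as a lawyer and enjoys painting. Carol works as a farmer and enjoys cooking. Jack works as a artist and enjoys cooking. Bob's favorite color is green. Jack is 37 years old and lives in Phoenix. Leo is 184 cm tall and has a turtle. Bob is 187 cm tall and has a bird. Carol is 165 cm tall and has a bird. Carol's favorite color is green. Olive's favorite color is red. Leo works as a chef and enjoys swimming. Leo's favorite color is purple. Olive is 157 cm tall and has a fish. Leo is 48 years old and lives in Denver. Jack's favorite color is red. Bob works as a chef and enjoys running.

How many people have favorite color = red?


Count: 2

2


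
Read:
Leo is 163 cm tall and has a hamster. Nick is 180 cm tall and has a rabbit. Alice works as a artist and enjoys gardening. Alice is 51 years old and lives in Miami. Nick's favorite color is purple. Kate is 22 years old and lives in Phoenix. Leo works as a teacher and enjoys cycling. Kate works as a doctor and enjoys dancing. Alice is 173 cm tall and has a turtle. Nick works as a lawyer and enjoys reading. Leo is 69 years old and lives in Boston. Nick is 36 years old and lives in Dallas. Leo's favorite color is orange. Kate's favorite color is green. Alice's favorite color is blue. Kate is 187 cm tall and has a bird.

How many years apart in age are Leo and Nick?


69 vs 36, diff = 33

33


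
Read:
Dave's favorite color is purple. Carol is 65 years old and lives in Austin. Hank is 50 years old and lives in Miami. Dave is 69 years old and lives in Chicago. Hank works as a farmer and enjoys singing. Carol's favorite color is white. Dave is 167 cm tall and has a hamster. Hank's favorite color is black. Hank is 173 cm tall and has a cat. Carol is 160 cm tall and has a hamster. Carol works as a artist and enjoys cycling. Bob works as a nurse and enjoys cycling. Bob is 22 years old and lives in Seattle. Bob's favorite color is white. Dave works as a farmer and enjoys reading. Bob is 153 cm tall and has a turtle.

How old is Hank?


Hank is 50 years old

50


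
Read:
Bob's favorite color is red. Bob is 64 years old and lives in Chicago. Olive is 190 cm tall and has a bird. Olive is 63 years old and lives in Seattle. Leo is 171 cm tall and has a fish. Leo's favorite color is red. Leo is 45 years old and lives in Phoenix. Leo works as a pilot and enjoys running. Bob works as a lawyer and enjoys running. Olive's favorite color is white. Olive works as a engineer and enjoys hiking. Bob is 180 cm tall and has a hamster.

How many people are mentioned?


People: Bob, Leo, Olive. Count = 3

3


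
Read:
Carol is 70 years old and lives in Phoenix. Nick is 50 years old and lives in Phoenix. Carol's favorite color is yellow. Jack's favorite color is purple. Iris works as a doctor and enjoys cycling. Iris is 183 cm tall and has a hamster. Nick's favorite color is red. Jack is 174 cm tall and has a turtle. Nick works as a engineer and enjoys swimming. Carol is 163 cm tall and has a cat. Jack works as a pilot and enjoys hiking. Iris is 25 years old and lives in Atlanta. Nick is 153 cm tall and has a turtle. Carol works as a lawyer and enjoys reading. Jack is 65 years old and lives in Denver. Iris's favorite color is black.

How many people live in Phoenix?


Count in Phoenix: 2

2


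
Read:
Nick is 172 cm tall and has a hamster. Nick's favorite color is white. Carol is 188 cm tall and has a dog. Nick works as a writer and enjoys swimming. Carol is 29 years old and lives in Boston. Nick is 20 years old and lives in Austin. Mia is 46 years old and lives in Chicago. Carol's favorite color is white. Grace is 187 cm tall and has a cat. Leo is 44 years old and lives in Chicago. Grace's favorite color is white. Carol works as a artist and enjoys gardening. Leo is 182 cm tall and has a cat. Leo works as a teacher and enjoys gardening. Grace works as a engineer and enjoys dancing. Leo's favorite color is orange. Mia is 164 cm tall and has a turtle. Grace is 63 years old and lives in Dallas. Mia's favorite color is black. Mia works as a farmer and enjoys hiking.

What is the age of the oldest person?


Oldest: Grace at 63

63


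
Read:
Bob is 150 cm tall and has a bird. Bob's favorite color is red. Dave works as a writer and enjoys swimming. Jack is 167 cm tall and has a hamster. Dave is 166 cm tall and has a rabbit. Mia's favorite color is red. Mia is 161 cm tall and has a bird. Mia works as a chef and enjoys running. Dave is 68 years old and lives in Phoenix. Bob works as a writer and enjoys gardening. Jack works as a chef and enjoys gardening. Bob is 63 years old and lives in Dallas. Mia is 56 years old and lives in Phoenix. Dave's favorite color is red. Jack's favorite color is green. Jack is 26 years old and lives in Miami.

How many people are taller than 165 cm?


Taller than 165: 2

2


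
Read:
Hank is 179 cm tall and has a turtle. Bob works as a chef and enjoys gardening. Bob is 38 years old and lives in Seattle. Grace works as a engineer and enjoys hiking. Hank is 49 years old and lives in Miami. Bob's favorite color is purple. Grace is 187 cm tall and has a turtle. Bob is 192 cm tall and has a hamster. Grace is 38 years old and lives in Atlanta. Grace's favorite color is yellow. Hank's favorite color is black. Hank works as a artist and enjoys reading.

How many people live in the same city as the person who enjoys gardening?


Person with hobby gardening is Bob, city Seattle. Count = 1

1


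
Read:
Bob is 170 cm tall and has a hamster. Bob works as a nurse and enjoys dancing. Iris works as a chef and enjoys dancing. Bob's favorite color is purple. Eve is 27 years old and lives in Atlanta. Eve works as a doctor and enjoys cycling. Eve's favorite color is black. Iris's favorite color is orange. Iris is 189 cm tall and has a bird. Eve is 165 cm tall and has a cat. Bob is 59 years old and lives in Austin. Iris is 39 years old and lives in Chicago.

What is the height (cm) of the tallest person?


Tallest: Iris at 189 cm

189


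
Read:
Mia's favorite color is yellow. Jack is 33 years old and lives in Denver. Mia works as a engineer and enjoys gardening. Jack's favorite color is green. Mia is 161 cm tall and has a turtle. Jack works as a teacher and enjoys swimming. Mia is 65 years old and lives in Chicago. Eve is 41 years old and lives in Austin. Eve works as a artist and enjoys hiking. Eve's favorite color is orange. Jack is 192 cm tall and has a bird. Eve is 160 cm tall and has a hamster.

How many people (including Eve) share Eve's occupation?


Eve is a artist. Count = 1

1


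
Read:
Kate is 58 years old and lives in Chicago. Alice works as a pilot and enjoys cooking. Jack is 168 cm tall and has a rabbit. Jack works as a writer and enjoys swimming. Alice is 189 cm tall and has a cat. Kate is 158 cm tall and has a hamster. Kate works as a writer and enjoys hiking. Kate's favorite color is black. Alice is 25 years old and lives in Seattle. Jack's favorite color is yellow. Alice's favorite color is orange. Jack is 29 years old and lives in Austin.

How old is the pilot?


The pilot is Alice, age 25

25


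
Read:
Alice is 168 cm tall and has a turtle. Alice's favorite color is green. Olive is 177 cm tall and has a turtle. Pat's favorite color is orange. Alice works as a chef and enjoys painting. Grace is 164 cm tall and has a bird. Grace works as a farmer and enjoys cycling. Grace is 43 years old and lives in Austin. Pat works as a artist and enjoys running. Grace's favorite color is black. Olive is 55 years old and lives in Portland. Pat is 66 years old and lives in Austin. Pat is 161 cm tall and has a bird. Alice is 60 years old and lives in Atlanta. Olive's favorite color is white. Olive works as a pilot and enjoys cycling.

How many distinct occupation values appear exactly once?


Unique occupation values: 4

4


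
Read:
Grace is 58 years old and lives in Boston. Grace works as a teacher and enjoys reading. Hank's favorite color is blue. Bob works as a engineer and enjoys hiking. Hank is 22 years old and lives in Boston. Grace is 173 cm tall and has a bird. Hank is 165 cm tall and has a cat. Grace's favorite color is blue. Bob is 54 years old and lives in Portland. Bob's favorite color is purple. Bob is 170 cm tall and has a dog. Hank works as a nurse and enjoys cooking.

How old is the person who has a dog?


Person with dog is Bob, age 54

54


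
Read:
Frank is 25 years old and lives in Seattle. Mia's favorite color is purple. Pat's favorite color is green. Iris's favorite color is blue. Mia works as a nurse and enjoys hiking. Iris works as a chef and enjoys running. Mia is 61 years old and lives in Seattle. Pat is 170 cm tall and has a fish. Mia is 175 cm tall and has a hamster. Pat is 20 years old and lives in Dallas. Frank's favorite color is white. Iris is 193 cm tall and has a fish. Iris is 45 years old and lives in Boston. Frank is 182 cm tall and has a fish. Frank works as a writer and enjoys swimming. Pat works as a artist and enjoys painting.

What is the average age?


Sum=151, n=4, avg=37.75

37.75


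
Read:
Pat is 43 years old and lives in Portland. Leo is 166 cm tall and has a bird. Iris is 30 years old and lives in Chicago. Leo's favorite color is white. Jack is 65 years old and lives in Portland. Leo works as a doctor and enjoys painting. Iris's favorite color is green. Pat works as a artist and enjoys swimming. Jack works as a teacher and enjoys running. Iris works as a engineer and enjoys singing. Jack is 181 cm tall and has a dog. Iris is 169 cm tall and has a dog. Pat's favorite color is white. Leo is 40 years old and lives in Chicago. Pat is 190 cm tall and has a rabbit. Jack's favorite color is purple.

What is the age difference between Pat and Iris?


|43 - 30| = 13

13


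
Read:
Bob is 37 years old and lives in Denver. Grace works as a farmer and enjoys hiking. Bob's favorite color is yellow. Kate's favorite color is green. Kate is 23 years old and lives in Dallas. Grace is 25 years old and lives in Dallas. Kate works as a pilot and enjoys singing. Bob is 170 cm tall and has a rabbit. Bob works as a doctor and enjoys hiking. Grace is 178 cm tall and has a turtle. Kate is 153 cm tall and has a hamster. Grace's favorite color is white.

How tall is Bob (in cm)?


Bob is 170 cm tall

170


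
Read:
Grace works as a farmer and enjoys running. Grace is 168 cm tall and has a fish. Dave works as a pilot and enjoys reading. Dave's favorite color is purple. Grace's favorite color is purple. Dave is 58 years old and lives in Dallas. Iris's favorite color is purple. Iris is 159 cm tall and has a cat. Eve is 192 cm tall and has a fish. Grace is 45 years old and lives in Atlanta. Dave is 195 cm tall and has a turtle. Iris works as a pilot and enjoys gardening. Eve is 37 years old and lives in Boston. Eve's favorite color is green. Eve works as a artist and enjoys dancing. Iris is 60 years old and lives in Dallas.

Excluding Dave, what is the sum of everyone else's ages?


Sum (excluding Dave): 142

142


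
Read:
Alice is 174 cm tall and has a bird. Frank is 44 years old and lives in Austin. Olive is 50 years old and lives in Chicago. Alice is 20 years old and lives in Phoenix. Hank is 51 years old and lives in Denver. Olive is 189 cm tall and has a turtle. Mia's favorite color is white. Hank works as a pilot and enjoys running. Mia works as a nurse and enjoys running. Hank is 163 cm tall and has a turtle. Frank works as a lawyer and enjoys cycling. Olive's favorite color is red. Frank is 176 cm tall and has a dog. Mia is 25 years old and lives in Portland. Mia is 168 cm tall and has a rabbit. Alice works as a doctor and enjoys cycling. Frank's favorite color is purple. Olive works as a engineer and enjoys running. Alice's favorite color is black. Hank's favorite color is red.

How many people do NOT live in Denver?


Not in Denver: 4

4


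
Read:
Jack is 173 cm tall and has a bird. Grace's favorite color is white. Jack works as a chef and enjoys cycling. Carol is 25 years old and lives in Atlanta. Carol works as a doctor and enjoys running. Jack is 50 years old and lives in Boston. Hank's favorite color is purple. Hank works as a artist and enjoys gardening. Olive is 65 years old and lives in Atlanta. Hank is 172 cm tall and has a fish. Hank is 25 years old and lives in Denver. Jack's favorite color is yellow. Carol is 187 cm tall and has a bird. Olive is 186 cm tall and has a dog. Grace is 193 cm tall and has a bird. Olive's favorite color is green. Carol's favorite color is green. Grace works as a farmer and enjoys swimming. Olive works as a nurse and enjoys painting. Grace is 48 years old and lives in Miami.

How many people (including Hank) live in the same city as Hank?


Hank lives in Denver. Count = 1

1


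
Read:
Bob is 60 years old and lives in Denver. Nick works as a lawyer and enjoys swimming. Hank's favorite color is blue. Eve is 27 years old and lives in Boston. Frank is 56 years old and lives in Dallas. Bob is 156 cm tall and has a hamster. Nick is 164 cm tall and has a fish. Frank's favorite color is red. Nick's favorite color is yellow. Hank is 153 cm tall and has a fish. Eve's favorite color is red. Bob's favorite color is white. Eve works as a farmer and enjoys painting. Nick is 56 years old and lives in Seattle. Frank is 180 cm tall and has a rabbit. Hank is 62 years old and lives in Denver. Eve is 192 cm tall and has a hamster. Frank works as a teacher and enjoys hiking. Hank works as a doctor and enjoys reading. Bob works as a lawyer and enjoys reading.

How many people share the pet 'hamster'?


Count: 2

2


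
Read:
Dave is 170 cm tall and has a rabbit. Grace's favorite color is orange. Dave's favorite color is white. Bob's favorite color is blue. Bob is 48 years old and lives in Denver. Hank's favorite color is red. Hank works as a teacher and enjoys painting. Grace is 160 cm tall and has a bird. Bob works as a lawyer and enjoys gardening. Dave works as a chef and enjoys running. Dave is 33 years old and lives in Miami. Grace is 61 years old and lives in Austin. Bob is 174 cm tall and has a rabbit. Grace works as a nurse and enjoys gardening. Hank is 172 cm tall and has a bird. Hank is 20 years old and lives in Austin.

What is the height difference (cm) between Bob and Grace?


|174 - 160| = 14

14


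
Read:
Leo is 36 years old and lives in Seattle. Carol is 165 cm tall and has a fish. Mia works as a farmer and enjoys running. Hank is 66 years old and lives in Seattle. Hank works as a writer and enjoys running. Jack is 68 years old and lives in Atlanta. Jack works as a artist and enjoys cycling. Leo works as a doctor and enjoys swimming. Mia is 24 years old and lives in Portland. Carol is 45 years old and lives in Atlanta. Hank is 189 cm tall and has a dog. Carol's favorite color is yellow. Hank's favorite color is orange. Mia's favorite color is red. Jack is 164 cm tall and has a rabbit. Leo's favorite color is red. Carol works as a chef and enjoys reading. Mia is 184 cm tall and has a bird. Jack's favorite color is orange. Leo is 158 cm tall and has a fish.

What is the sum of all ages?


24+36+66+45+68 = 239

239


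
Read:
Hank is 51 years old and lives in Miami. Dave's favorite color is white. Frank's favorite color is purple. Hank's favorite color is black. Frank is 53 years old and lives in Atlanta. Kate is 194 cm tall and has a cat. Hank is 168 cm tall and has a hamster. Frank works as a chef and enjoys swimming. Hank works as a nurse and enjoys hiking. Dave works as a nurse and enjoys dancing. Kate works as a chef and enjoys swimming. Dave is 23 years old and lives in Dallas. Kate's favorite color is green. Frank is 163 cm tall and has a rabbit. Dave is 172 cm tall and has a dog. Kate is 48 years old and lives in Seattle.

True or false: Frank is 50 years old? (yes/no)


Frank is actually 53. no

no


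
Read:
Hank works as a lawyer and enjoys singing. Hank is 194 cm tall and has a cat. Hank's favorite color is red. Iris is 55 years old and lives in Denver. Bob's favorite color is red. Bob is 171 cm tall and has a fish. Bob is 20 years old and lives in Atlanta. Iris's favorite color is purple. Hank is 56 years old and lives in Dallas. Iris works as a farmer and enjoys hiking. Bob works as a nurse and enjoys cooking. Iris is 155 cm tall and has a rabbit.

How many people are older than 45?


Filter: 2

2


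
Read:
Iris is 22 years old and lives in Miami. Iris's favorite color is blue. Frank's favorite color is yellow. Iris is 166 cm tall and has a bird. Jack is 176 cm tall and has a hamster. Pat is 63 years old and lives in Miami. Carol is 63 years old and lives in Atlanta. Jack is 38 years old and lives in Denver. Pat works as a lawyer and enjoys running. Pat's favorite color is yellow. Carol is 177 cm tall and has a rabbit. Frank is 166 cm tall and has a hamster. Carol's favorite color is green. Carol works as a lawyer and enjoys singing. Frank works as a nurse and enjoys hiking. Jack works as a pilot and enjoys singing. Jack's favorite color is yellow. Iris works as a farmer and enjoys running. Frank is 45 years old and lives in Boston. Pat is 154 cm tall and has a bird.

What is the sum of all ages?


63+45+63+22+38 = 231

231


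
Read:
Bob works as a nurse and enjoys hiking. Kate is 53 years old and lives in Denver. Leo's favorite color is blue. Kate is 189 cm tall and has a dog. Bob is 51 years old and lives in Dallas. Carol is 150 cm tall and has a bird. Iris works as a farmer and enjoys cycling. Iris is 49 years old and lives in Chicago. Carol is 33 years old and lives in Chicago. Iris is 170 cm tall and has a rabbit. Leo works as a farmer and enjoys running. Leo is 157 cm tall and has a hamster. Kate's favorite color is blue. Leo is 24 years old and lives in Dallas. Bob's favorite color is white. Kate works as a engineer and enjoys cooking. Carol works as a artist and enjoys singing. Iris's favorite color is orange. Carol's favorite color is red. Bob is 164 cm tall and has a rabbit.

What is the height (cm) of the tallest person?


Tallest: Kate at 189 cm

189


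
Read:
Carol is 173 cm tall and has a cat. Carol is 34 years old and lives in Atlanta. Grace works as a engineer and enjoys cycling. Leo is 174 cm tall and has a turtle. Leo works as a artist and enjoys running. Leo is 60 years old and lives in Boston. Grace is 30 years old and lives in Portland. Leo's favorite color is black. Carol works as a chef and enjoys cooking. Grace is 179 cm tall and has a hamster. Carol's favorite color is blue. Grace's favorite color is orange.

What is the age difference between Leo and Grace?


|60 - 30| = 30

30


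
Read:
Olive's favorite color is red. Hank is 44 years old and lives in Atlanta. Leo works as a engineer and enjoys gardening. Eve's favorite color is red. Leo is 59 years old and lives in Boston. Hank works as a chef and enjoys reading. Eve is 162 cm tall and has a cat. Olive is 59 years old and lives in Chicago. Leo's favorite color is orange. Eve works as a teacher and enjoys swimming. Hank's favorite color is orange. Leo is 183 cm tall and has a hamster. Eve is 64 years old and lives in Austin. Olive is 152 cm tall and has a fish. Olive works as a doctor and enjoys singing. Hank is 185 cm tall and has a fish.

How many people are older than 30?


Filter: 4

4


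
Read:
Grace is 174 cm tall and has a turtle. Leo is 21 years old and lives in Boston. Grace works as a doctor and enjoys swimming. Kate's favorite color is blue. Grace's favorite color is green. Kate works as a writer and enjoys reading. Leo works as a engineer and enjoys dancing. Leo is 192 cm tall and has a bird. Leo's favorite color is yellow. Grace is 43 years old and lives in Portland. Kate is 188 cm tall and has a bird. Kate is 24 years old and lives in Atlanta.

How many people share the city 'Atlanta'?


Count: 1

1


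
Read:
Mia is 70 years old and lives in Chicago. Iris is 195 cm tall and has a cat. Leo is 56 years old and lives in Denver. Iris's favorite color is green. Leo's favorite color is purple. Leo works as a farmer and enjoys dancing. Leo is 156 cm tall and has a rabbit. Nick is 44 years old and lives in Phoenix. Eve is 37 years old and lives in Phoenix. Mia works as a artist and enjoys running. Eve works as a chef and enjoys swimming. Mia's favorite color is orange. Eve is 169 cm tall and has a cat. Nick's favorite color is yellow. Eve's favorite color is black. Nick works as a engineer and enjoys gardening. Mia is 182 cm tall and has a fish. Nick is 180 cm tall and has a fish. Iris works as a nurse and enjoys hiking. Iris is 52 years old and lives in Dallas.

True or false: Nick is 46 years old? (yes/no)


Nick is actually 44. no

no
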